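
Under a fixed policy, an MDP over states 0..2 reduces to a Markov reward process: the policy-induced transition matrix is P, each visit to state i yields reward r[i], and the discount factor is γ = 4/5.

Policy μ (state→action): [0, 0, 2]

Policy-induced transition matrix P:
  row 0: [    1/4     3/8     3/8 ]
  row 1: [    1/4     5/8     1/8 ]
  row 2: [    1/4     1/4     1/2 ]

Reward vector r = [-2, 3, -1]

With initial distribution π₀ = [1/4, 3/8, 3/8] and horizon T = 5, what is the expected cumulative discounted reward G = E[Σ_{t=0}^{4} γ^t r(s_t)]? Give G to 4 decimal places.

G = 1.4214

t=0: π = [0.2500, 0.3750, 0.3750], E[r] = 0.2500, γ^t·E[r] = 0.250000, running G = 0.250000
t=1: π = [0.2500, 0.4219, 0.3281], E[r] = 0.4375, γ^t·E[r] = 0.350000, running G = 0.600000
t=2: π = [0.2500, 0.4395, 0.3105], E[r] = 0.5078, γ^t·E[r] = 0.325000, running G = 0.925000
t=3: π = [0.2500, 0.4460, 0.3040], E[r] = 0.5342, γ^t·E[r] = 0.273500, running G = 1.198500
t=4: π = [0.2500, 0.4485, 0.3015], E[r] = 0.5441, γ^t·E[r] = 0.222850, running G = 1.421350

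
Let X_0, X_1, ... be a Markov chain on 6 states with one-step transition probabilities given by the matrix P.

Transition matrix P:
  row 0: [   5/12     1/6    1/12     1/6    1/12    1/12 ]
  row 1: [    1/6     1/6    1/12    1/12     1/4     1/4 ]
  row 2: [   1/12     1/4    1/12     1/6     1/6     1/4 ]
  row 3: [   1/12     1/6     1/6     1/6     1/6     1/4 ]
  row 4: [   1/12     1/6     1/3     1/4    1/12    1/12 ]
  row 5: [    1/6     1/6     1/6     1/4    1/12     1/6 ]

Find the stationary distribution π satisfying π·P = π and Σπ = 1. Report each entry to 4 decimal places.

Balance equations π_j = Σ_i π_i·P[i][j]:
  π_0 = 5/12·π_0 + 1/6·π_1 + 1/12·π_2 + 1/12·π_3 + 1/12·π_4 + 1/6·π_5
  π_1 = 1/6·π_0 + 1/6·π_1 + 1/4·π_2 + 1/6·π_3 + 1/6·π_4 + 1/6·π_5
  π_2 = 1/12·π_0 + 1/12·π_1 + 1/12·π_2 + 1/6·π_3 + 1/3·π_4 + 1/6·π_5
  π_3 = 1/6·π_0 + 1/12·π_1 + 1/6·π_2 + 1/6·π_3 + 1/4·π_4 + 1/4·π_5
  π_4 = 1/12·π_0 + 1/4·π_1 + 1/6·π_2 + 1/6·π_3 + 1/12·π_4 + 1/12·π_5
  normalize: π_0 + π_1 + π_2 + π_3 + π_4 + π_5 = 1
Solving the linear system gives exactly π = [12116/71165, 12742/71165, 10574/71165, 12717/71165, 1999/14233, 13021/71165].

π = [0.1703, 0.1790, 0.1486, 0.1787, 0.1404, 0.1830]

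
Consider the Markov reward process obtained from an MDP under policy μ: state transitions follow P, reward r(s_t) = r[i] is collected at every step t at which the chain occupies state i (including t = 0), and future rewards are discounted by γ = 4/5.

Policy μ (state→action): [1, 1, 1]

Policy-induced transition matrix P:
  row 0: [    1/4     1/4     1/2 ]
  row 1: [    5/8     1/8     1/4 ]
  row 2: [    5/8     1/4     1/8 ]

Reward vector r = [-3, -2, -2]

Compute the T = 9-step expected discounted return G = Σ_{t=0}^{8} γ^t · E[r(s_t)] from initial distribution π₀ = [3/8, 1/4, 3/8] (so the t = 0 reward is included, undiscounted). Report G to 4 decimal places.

G = -10.5643

t=0: π = [0.3750, 0.2500, 0.3750], E[r] = -2.3750, γ^t·E[r] = -2.375000, running G = -2.375000
t=1: π = [0.4844, 0.2188, 0.2969], E[r] = -2.4844, γ^t·E[r] = -1.987500, running G = -4.362500
t=2: π = [0.4434, 0.2227, 0.3340], E[r] = -2.4434, γ^t·E[r] = -1.563750, running G = -5.926250
t=3: π = [0.4587, 0.2222, 0.3191], E[r] = -2.4587, γ^t·E[r] = -1.258875, running G = -7.185125
t=4: π = [0.4530, 0.2222, 0.3248], E[r] = -2.4530, γ^t·E[r] = -1.004738, running G = -8.189863
t=5: π = [0.4551, 0.2222, 0.3226], E[r] = -2.4551, γ^t·E[r] = -0.804499, running G = -8.994361
t=6: π = [0.4543, 0.2222, 0.3235], E[r] = -2.4543, γ^t·E[r] = -0.643386, running G = -9.637748
t=7: π = [0.4546, 0.2222, 0.3231], E[r] = -2.4546, γ^t·E[r] = -0.514773, running G = -10.152521
t=8: π = [0.4545, 0.2222, 0.3233], E[r] = -2.4545, γ^t·E[r] = -0.411799, running G = -10.564320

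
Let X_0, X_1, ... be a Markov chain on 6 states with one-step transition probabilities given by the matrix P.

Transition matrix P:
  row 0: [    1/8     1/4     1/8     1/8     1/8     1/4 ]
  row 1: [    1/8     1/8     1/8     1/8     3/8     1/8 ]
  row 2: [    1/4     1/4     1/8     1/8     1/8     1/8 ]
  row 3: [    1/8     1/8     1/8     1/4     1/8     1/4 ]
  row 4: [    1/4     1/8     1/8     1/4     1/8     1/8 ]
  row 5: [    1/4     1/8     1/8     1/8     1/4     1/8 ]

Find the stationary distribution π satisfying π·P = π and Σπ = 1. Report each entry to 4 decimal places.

π = [0.1852, 0.1638, 0.1250, 0.1696, 0.1871, 0.1693]

Balance equations π_j = Σ_i π_i·P[i][j]:
  π_0 = 1/8·π_0 + 1/8·π_1 + 1/4·π_2 + 1/8·π_3 + 1/4·π_4 + 1/4·π_5
  π_1 = 1/4·π_0 + 1/8·π_1 + 1/4·π_2 + 1/8·π_3 + 1/8·π_4 + 1/8·π_5
  π_2 = 1/8·π_0 + 1/8·π_1 + 1/8·π_2 + 1/8·π_3 + 1/8·π_4 + 1/8·π_5
  π_3 = 1/8·π_0 + 1/8·π_1 + 1/8·π_2 + 1/4·π_3 + 1/4·π_4 + 1/8·π_5
  π_4 = 1/8·π_0 + 3/8·π_1 + 1/8·π_2 + 1/8·π_3 + 1/8·π_4 + 1/4·π_5
  normalize: π_0 + π_1 + π_2 + π_3 + π_4 + π_5 = 1
Solving the linear system gives exactly π = [6911/37320, 764/4665, 1/8, 6329/37320, 6983/37320, 158/933].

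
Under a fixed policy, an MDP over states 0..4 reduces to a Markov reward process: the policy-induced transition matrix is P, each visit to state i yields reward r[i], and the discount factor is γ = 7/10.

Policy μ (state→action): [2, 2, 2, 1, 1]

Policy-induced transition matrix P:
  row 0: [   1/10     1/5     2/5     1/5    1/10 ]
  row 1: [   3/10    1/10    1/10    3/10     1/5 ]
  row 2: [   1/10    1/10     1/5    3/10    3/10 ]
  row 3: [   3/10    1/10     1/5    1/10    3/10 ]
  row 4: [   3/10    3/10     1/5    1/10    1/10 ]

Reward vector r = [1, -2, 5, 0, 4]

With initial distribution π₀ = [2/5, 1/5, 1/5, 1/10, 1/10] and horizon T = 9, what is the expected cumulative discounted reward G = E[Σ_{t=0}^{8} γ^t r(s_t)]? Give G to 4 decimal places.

G = 5.4633

t=0: π = [0.4000, 0.2000, 0.2000, 0.1000, 0.1000], E[r] = 1.4000, γ^t·E[r] = 1.400000, running G = 1.400000
t=1: π = [0.1800, 0.1600, 0.2600, 0.2200, 0.1800], E[r] = 1.8800, γ^t·E[r] = 1.316000, running G = 2.716000
t=2: π = [0.2120, 0.1540, 0.2200, 0.2020, 0.2120], E[r] = 1.8520, γ^t·E[r] = 0.907480, running G = 3.623480
t=3: π = [0.2136, 0.1636, 0.2270, 0.1960, 0.1998], E[r] = 1.8206, γ^t·E[r] = 0.624466, running G = 4.247946
t=4: π = [0.2119, 0.1613, 0.2264, 0.1995, 0.2010], E[r] = 1.8249, γ^t·E[r] = 0.438154, running G = 4.686099
t=5: π = [0.2124, 0.1614, 0.2262, 0.1987, 0.2013], E[r] = 1.8260, γ^t·E[r] = 0.306898, running G = 4.992997
t=6: π = [0.2123, 0.1615, 0.2263, 0.1988, 0.2011], E[r] = 1.8255, γ^t·E[r] = 0.214766, running G = 5.207763
t=7: π = [0.2123, 0.1615, 0.2263, 0.1988, 0.2012], E[r] = 1.8256, γ^t·E[r] = 0.150344, running G = 5.358107
t=8: π = [0.2123, 0.1615, 0.2263, 0.1988, 0.2012], E[r] = 1.8256, γ^t·E[r] = 0.105241, running G = 5.463348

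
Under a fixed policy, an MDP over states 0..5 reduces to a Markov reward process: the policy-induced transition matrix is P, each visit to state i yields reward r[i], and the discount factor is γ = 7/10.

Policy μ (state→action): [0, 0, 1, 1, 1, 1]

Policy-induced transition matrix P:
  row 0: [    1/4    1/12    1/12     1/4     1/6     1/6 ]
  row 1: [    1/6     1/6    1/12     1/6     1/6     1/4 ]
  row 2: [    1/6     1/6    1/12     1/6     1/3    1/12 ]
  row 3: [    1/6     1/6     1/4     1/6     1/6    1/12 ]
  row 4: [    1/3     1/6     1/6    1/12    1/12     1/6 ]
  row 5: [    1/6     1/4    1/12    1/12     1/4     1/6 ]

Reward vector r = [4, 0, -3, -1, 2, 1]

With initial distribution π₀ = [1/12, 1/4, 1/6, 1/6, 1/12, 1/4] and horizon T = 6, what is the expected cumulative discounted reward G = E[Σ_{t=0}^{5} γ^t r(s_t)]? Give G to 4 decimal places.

t=0: π = [0.0833, 0.2500, 0.1667, 0.1667, 0.0833, 0.2500], E[r] = 0.0833, γ^t·E[r] = 0.083333, running G = 0.083333
t=1: π = [0.1875, 0.1806, 0.1181, 0.1458, 0.2083, 0.1597], E[r] = 0.8264, γ^t·E[r] = 0.578472, running G = 0.661806
t=2: π = [0.2170, 0.1644, 0.1250, 0.1516, 0.1823, 0.1597], E[r] = 0.8657, γ^t·E[r] = 0.424213, running G = 1.086019
t=3: π = [0.2151, 0.1619, 0.1238, 0.1563, 0.1856, 0.1573], E[r] = 0.8614, γ^t·E[r] = 0.295477, running G = 1.381495
t=4: π = [0.2155, 0.1618, 0.1248, 0.1560, 0.1849, 0.1568], E[r] = 0.8583, γ^t·E[r] = 0.206073, running G = 1.587568
t=5: π = [0.2155, 0.1618, 0.1247, 0.1561, 0.1851, 0.1567], E[r] = 0.8584, γ^t·E[r] = 0.144275, running G = 1.731843

G = 1.7318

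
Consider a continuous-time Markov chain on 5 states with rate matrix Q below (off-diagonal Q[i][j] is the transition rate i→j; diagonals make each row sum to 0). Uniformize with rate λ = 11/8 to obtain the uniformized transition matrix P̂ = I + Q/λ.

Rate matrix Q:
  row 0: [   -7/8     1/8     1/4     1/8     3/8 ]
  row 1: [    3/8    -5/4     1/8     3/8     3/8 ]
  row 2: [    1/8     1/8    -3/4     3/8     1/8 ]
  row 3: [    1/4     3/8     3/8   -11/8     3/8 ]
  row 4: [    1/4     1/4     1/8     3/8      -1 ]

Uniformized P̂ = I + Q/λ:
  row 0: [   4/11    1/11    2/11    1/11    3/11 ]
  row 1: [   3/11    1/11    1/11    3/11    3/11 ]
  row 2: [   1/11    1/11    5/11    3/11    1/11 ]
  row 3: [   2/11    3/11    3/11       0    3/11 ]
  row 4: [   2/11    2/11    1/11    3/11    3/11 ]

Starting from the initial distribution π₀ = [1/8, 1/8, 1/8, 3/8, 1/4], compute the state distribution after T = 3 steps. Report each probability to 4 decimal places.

t=0: π = [0.1250, 0.1250, 0.1250, 0.3750, 0.2500]
t=1: π = [0.2045, 0.1818, 0.2159, 0.1477, 0.2500]
t=2: π = [0.2159, 0.1405, 0.2149, 0.1952, 0.2335]
t=3: π = [0.2143, 0.1476, 0.2242, 0.1802, 0.2337]

π = [0.2143, 0.1476, 0.2242, 0.1802, 0.2337]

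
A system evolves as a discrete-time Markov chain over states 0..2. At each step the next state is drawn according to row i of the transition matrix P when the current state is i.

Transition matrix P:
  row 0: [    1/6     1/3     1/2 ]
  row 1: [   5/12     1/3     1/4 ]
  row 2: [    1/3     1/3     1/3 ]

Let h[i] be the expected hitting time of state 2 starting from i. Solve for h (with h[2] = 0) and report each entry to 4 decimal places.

First-step conditioning: h[2] = 0; for i ≠ 2, h[i] = 1 + Σ_k P[i][k]·h[k].
  h[0] = 1 + 1/6·h[0] + 1/3·h[1]
  h[1] = 1 + 5/12·h[0] + 1/3·h[1]
Solving the 2×2 linear system over states ≠ 2 gives exactly h = [12/5, 3, 0] (h[2] = 0 is the target).

h = [2.4000, 3.0000, 0.0000]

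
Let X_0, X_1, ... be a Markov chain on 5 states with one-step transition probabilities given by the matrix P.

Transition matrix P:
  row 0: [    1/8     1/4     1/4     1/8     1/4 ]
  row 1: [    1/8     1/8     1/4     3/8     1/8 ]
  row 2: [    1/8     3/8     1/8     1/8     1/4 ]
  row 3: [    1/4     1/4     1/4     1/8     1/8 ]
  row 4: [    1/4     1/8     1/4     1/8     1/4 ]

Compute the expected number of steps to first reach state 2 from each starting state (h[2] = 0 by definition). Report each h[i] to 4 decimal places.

h = [4.0000, 4.0000, 0.0000, 4.0000, 4.0000]

First-step conditioning: h[2] = 0; for i ≠ 2, h[i] = 1 + Σ_k P[i][k]·h[k].
  h[0] = 1 + 1/8·h[0] + 1/4·h[1] + 1/8·h[3] + 1/4·h[4]
  h[1] = 1 + 1/8·h[0] + 1/8·h[1] + 3/8·h[3] + 1/8·h[4]
  h[3] = 1 + 1/4·h[0] + 1/4·h[1] + 1/8·h[3] + 1/8·h[4]
  h[4] = 1 + 1/4·h[0] + 1/8·h[1] + 1/8·h[3] + 1/4·h[4]
Solving the 4×4 linear system over states ≠ 2 gives exactly h = [4, 4, 0, 4, 4] (h[2] = 0 is the target).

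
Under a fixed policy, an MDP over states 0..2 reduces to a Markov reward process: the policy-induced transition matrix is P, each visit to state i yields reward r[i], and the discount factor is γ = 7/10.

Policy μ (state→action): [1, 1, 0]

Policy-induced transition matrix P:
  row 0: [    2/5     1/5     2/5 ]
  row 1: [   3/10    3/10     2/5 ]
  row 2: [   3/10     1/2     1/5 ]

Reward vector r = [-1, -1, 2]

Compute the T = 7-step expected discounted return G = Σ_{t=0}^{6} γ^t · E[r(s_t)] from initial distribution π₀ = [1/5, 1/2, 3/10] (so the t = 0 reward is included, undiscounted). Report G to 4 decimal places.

t=0: π = [0.2000, 0.5000, 0.3000], E[r] = -0.1000, γ^t·E[r] = -0.100000, running G = -0.100000
t=1: π = [0.3200, 0.3400, 0.3400], E[r] = 0.0200, γ^t·E[r] = 0.014000, running G = -0.086000
t=2: π = [0.3320, 0.3360, 0.3320], E[r] = -0.0040, γ^t·E[r] = -0.001960, running G = -0.087960
t=3: π = [0.3332, 0.3332, 0.3336], E[r] = 0.0008, γ^t·E[r] = 0.000274, running G = -0.087686
t=4: π = [0.3333, 0.3334, 0.3333], E[r] = -0.0002, γ^t·E[r] = -0.000038, running G = -0.087724
t=5: π = [0.3333, 0.3333, 0.3333], E[r] = 0.0000, γ^t·E[r] = 0.000005, running G = -0.087719
t=6: π = [0.3333, 0.3333, 0.3333], E[r] = 0.0000, γ^t·E[r] = -0.000001, running G = -0.087719

G = -0.0877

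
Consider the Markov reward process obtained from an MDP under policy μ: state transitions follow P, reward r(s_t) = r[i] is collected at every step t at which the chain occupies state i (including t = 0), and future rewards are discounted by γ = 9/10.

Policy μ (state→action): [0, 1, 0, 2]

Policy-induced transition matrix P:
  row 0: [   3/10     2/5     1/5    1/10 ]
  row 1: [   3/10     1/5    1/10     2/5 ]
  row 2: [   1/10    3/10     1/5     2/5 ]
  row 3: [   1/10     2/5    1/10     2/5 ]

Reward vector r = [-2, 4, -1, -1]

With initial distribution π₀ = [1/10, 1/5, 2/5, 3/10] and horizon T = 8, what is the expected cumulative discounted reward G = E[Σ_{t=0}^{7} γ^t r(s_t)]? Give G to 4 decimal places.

G = 1.8412

t=0: π = [0.1000, 0.2000, 0.4000, 0.3000], E[r] = -0.1000, γ^t·E[r] = -0.100000, running G = -0.100000
t=1: π = [0.1600, 0.3200, 0.1500, 0.3700], E[r] = 0.4400, γ^t·E[r] = 0.396000, running G = 0.296000
t=2: π = [0.1960, 0.3210, 0.1310, 0.3520], E[r] = 0.4090, γ^t·E[r] = 0.331290, running G = 0.627290
t=3: π = [0.2034, 0.3227, 0.1327, 0.3412], E[r] = 0.4101, γ^t·E[r] = 0.298963, running G = 0.926253
t=4: π = [0.2052, 0.3222, 0.1336, 0.3390], E[r] = 0.4057, γ^t·E[r] = 0.266199, running G = 1.192452
t=5: π = [0.2055, 0.3222, 0.1339, 0.3384], E[r] = 0.4055, γ^t·E[r] = 0.239457, running G = 1.431910
t=6: π = [0.2055, 0.3222, 0.1339, 0.3384], E[r] = 0.4053, γ^t·E[r] = 0.215404, running G = 1.647314
t=7: π = [0.2055, 0.3222, 0.1339, 0.3383], E[r] = 0.4053, γ^t·E[r] = 0.193863, running G = 1.841176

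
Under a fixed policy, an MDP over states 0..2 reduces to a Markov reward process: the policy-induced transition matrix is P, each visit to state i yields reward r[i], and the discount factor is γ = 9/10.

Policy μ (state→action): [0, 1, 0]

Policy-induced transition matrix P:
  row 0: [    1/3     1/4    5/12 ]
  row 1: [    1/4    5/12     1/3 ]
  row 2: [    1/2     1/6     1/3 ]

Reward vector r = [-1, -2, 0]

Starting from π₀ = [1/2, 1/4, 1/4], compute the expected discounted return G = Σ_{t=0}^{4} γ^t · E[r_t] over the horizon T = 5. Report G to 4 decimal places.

G = -3.7817

t=0: π = [0.5000, 0.2500, 0.2500], E[r] = -1.0000, γ^t·E[r] = -1.000000, running G = -1.000000
t=1: π = [0.3542, 0.2708, 0.3750], E[r] = -0.8958, γ^t·E[r] = -0.806250, running G = -1.806250
t=2: π = [0.3733, 0.2639, 0.3628], E[r] = -0.9010, γ^t·E[r] = -0.729844, running G = -2.536094
t=3: π = [0.3718, 0.2637, 0.3644], E[r] = -0.8993, γ^t·E[r] = -0.655594, running G = -3.191688
t=4: π = [0.3721, 0.2636, 0.3643], E[r] = -0.8993, γ^t·E[r] = -0.590011, running G = -3.781698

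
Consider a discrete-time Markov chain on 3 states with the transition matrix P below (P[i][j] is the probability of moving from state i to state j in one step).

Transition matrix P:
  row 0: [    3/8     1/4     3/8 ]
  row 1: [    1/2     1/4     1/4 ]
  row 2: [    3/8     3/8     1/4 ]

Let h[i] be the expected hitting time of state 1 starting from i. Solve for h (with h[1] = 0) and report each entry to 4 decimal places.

First-step conditioning: h[1] = 0; for i ≠ 1, h[i] = 1 + Σ_k P[i][k]·h[k].
  h[0] = 1 + 3/8·h[0] + 3/8·h[2]
  h[2] = 1 + 3/8·h[0] + 1/4·h[2]
Solving the 2×2 linear system over states ≠ 1 gives exactly h = [24/7, 0, 64/21] (h[1] = 0 is the target).

h = [3.4286, 0.0000, 3.0476]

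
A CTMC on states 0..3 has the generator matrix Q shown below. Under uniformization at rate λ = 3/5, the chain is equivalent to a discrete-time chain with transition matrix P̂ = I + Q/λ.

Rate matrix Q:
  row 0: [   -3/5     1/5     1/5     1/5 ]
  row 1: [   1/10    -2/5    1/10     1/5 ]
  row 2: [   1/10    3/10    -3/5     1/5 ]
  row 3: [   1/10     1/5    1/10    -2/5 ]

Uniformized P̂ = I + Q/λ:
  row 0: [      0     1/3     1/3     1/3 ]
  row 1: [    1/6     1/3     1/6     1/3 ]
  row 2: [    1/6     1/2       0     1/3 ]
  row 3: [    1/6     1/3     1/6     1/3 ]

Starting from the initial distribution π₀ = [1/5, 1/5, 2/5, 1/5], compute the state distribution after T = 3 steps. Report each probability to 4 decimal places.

π = [0.1426, 0.3611, 0.1630, 0.3333]

t=0: π = [0.2000, 0.2000, 0.4000, 0.2000]
t=1: π = [0.1333, 0.4000, 0.1333, 0.3333]
t=2: π = [0.1444, 0.3556, 0.1667, 0.3333]
t=3: π = [0.1426, 0.3611, 0.1630, 0.3333]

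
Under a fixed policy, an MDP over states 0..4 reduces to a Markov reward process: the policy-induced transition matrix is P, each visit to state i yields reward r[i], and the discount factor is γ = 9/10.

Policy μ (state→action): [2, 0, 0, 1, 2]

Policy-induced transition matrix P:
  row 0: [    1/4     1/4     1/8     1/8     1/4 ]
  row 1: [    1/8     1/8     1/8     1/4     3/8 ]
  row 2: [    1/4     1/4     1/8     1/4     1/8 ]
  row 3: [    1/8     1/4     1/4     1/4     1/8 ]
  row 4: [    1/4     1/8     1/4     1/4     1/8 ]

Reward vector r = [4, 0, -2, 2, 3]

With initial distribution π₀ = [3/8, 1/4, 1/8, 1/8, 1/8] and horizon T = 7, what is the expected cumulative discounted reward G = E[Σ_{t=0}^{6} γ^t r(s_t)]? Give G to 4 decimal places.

G = 8.2425

t=0: π = [0.3750, 0.2500, 0.1250, 0.1250, 0.1250], E[r] = 1.8750, γ^t·E[r] = 1.875000, running G = 1.875000
t=1: π = [0.2031, 0.2031, 0.1563, 0.2031, 0.2344], E[r] = 1.6094, γ^t·E[r] = 1.448438, running G = 3.323438
t=2: π = [0.1992, 0.1953, 0.1797, 0.2246, 0.2012], E[r] = 1.4902, γ^t·E[r] = 1.207090, running G = 4.530527
t=3: π = [0.1975, 0.2004, 0.1782, 0.2251, 0.1987], E[r] = 1.4800, γ^t·E[r] = 1.078906, running G = 5.609433
t=4: π = [0.1968, 0.2001, 0.1780, 0.2253, 0.1998], E[r] = 1.4813, γ^t·E[r] = 0.971876, running G = 6.581309
t=5: π = [0.1968, 0.2000, 0.1781, 0.2254, 0.1996], E[r] = 1.4807, γ^t·E[r] = 0.874335, running G = 7.455644
t=6: π = [0.1968, 0.2000, 0.1781, 0.2254, 0.1996], E[r] = 1.4806, γ^t·E[r] = 0.786878, running G = 8.242522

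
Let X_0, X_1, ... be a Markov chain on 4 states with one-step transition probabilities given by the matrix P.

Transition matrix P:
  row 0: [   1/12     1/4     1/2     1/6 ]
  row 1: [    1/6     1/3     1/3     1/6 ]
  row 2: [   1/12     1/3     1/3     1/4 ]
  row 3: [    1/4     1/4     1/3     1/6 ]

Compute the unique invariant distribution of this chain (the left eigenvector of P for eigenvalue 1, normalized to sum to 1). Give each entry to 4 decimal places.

π = [0.1415, 0.3052, 0.3569, 0.1964]

Balance equations π_j = Σ_i π_i·P[i][j]:
  π_0 = 1/12·π_0 + 1/6·π_1 + 1/12·π_2 + 1/4·π_3
  π_1 = 1/4·π_0 + 1/3·π_1 + 1/3·π_2 + 1/4·π_3
  π_2 = 1/2·π_0 + 1/3·π_1 + 1/3·π_2 + 1/3·π_3
  normalize: π_0 + π_1 + π_2 + π_3 = 1
Solving the linear system gives exactly π = [134/947, 289/947, 338/947, 186/947].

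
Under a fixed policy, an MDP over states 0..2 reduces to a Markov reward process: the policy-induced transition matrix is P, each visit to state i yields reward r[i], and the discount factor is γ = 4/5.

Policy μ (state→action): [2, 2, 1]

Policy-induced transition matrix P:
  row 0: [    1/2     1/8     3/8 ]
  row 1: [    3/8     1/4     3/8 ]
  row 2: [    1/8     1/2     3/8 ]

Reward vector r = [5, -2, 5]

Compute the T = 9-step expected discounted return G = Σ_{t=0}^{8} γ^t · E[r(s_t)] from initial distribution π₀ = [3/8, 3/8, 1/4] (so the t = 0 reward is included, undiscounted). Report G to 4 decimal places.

t=0: π = [0.3750, 0.3750, 0.2500], E[r] = 2.3750, γ^t·E[r] = 2.375000, running G = 2.375000
t=1: π = [0.3594, 0.2656, 0.3750], E[r] = 3.1406, γ^t·E[r] = 2.512500, running G = 4.887500
t=2: π = [0.3262, 0.2988, 0.3750], E[r] = 2.9082, γ^t·E[r] = 1.861250, running G = 6.748750
t=3: π = [0.3220, 0.3030, 0.3750], E[r] = 2.8792, γ^t·E[r] = 1.474125, running G = 8.222875
t=4: π = [0.3215, 0.3035, 0.3750], E[r] = 2.8755, γ^t·E[r] = 1.177813, running G = 9.400688
t=5: π = [0.3214, 0.3036, 0.3750], E[r] = 2.8751, γ^t·E[r] = 0.942101, running G = 10.342789
t=6: π = [0.3214, 0.3036, 0.3750], E[r] = 2.8750, γ^t·E[r] = 0.753666, running G = 11.096455
t=7: π = [0.3214, 0.3036, 0.3750], E[r] = 2.8750, γ^t·E[r] = 0.602931, running G = 11.699386
t=8: π = [0.3214, 0.3036, 0.3750], E[r] = 2.8750, γ^t·E[r] = 0.482345, running G = 12.181731

G = 12.1817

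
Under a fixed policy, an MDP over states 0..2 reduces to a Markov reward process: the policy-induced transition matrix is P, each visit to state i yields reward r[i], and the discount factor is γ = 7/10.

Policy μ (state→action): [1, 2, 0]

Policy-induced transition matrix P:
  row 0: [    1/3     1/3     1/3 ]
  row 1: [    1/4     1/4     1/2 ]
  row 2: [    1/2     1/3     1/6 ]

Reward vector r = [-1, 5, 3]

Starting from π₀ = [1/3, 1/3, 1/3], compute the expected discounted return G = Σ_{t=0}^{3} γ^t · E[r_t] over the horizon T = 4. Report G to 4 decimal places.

t=0: π = [0.3333, 0.3333, 0.3333], E[r] = 2.3333, γ^t·E[r] = 2.333333, running G = 2.333333
t=1: π = [0.3611, 0.3056, 0.3333], E[r] = 2.1667, γ^t·E[r] = 1.516667, running G = 3.850000
t=2: π = [0.3634, 0.3079, 0.3287], E[r] = 2.1620, γ^t·E[r] = 1.059398, running G = 4.909398
t=3: π = [0.3625, 0.3077, 0.3299], E[r] = 2.1655, γ^t·E[r] = 0.742770, running G = 5.652168

G = 5.6522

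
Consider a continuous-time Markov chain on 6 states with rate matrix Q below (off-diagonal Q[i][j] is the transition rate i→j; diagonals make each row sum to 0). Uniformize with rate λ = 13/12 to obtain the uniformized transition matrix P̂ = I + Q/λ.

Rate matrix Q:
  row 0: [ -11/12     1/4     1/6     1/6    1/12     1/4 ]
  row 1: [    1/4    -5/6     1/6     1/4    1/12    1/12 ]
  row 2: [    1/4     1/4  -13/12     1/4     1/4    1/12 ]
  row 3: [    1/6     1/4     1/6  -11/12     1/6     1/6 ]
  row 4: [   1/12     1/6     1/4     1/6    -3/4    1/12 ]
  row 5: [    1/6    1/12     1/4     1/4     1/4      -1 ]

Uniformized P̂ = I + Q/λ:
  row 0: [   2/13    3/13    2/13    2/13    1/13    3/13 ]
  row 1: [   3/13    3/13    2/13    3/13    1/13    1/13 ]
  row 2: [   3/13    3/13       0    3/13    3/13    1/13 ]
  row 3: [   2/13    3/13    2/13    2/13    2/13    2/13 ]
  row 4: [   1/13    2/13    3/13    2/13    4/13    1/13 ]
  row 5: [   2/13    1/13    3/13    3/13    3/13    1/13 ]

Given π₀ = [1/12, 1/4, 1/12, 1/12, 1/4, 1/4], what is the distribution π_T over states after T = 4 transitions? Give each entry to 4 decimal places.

π = [0.1676, 0.1994, 0.1525, 0.1900, 0.1732, 0.1172]

t=0: π = [0.0833, 0.2500, 0.0833, 0.0833, 0.2500, 0.2500]
t=1: π = [0.1603, 0.1731, 0.1795, 0.1987, 0.1923, 0.0962]
t=2: π = [0.1662, 0.2012, 0.1484, 0.1884, 0.1790, 0.1169]
t=3: π = [0.1670, 0.1990, 0.1538, 0.1897, 0.1735, 0.1170]
t=4: π = [0.1676, 0.1994, 0.1525, 0.1900, 0.1732, 0.1172]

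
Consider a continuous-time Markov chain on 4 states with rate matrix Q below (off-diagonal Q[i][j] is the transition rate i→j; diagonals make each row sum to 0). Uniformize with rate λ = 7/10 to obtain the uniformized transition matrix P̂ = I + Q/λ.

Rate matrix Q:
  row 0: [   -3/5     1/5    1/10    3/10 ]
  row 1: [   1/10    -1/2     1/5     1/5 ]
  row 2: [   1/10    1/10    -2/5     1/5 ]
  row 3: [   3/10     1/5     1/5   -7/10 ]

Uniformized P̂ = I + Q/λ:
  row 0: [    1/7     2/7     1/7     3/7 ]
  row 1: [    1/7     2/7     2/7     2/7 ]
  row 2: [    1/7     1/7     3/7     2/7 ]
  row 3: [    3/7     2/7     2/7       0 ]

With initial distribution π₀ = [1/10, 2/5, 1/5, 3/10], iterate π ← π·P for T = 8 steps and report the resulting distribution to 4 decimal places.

t=0: π = [0.1000, 0.4000, 0.2000, 0.3000]
t=1: π = [0.2286, 0.2571, 0.3000, 0.2143]
t=2: π = [0.2041, 0.2429, 0.2959, 0.2571]
t=3: π = [0.2163, 0.2434, 0.2988, 0.2414]
t=4: π = [0.2118, 0.2430, 0.2975, 0.2476]
t=5: π = [0.2136, 0.2432, 0.2980, 0.2452]
t=6: π = [0.2129, 0.2431, 0.2978, 0.2462]
t=7: π = [0.2132, 0.2432, 0.2978, 0.2458]
t=8: π = [0.2131, 0.2432, 0.2978, 0.2459]

π = [0.2131, 0.2432, 0.2978, 0.2459]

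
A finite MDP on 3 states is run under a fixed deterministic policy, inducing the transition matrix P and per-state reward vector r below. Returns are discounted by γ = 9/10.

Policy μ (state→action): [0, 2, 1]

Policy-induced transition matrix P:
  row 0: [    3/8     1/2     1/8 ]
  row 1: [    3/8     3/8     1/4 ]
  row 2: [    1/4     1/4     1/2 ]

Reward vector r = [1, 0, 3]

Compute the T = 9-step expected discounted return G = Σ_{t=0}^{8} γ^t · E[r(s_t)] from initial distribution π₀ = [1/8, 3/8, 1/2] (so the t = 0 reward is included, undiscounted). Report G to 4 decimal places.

t=0: π = [0.1250, 0.3750, 0.5000], E[r] = 1.6250, γ^t·E[r] = 1.625000, running G = 1.625000
t=1: π = [0.3125, 0.3281, 0.3594], E[r] = 1.3906, γ^t·E[r] = 1.251563, running G = 2.876563
t=2: π = [0.3301, 0.3691, 0.3008], E[r] = 1.2324, γ^t·E[r] = 0.998262, running G = 3.874824
t=3: π = [0.3374, 0.3787, 0.2839], E[r] = 1.1892, γ^t·E[r] = 0.866933, running G = 4.741758
t=4: π = [0.3395, 0.3817, 0.2788], E[r] = 1.1759, γ^t·E[r] = 0.771530, running G = 5.513288
t=5: π = [0.3401, 0.3826, 0.2773], E[r] = 1.1719, γ^t·E[r] = 0.692019, running G = 6.205307
t=6: π = [0.3403, 0.3829, 0.2768], E[r] = 1.1707, γ^t·E[r] = 0.622176, running G = 6.827483
t=7: π = [0.3404, 0.3829, 0.2767], E[r] = 1.1704, γ^t·E[r] = 0.559784, running G = 7.387267
t=8: π = [0.3404, 0.3830, 0.2766], E[r] = 1.1703, γ^t·E[r] = 0.503759, running G = 7.891026

G = 7.8910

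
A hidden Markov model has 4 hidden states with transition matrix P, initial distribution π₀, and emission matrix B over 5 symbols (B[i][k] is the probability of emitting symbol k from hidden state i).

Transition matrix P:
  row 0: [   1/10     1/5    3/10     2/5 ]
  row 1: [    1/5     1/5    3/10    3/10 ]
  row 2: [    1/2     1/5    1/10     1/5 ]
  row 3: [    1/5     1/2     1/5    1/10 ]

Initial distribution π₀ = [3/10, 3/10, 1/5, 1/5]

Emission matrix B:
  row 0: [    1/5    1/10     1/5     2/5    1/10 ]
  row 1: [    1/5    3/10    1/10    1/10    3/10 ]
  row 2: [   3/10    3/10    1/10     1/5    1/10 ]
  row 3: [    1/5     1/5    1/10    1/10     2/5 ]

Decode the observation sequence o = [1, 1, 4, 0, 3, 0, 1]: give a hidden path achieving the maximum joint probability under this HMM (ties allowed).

path = [1, 3, 1, 2, 0, 3, 1]

t=0: δ = [3.000e-02, 9.000e-02, 6.000e-02, 4.000e-02]  (obs o_0=1)
t=1: δ = [3.000e-03, 6.000e-03, 8.100e-03, 5.400e-03]  ψ = [2, 3, 1, 1]  (obs o_1=1)
t=2: δ = [4.050e-04, 8.100e-04, 1.800e-04, 7.200e-04]  ψ = [2, 3, 1, 1]  (obs o_2=4)
t=3: δ = [3.240e-05, 7.200e-05, 7.290e-05, 4.860e-05]  ψ = [1, 3, 1, 1]  (obs o_3=0)
t=4: δ = [1.458e-05, 2.430e-06, 4.320e-06, 2.160e-06]  ψ = [2, 3, 1, 1]  (obs o_4=3)
t=5: δ = [4.320e-07, 5.832e-07, 1.312e-06, 1.166e-06]  ψ = [2, 0, 0, 0]  (obs o_5=0)
t=6: δ = [6.561e-08, 1.750e-07, 6.998e-08, 5.249e-08]  ψ = [2, 3, 3, 2]  (obs o_6=1)
backtrack: best end state = 1; path = [1, 3, 1, 2, 0, 3, 1]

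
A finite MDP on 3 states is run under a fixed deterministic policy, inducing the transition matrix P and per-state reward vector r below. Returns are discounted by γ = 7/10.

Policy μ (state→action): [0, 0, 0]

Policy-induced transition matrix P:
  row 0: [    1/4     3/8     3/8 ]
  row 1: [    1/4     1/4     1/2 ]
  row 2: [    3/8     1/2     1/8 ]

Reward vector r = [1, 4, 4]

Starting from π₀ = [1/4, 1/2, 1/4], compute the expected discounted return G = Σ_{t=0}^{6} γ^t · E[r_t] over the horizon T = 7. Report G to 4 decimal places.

t=0: π = [0.2500, 0.5000, 0.2500], E[r] = 3.2500, γ^t·E[r] = 3.250000, running G = 3.250000
t=1: π = [0.2813, 0.3438, 0.3750], E[r] = 3.1563, γ^t·E[r] = 2.209375, running G = 5.459375
t=2: π = [0.2969, 0.3789, 0.3242], E[r] = 3.1094, γ^t·E[r] = 1.523594, running G = 6.982969
t=3: π = [0.2905, 0.3682, 0.3413], E[r] = 3.1284, γ^t·E[r] = 1.073047, running G = 8.056016
t=4: π = [0.2927, 0.3716, 0.3357], E[r] = 3.1220, γ^t·E[r] = 0.749594, running G = 8.805611
t=5: π = [0.2920, 0.3705, 0.3375], E[r] = 3.1241, γ^t·E[r] = 0.525070, running G = 9.330681
t=6: π = [0.2922, 0.3709, 0.3369], E[r] = 3.1234, γ^t·E[r] = 0.367468, running G = 9.698148

G = 9.6981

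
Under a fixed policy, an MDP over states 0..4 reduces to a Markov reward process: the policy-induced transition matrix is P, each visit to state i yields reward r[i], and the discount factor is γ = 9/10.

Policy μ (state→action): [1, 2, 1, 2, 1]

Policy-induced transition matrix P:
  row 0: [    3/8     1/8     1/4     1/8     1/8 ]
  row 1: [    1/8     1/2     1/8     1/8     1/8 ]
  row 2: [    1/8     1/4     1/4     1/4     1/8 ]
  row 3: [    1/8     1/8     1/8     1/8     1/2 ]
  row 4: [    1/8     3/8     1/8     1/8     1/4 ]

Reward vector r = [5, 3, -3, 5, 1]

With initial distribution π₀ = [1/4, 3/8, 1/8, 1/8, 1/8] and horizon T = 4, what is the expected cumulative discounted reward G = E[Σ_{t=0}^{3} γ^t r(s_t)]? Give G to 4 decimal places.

G = 8.1815

t=0: π = [0.2500, 0.3750, 0.1250, 0.1250, 0.1250], E[r] = 2.7500, γ^t·E[r] = 2.750000, running G = 2.750000
t=1: π = [0.1875, 0.3125, 0.1719, 0.1406, 0.1875], E[r] = 2.2500, γ^t·E[r] = 2.025000, running G = 4.775000
t=2: π = [0.1719, 0.3105, 0.1699, 0.1465, 0.2012], E[r] = 2.2148, γ^t·E[r] = 1.794023, running G = 6.569023
t=3: π = [0.1680, 0.3130, 0.1677, 0.1462, 0.2051], E[r] = 2.2119, γ^t·E[r] = 1.612485, running G = 8.181509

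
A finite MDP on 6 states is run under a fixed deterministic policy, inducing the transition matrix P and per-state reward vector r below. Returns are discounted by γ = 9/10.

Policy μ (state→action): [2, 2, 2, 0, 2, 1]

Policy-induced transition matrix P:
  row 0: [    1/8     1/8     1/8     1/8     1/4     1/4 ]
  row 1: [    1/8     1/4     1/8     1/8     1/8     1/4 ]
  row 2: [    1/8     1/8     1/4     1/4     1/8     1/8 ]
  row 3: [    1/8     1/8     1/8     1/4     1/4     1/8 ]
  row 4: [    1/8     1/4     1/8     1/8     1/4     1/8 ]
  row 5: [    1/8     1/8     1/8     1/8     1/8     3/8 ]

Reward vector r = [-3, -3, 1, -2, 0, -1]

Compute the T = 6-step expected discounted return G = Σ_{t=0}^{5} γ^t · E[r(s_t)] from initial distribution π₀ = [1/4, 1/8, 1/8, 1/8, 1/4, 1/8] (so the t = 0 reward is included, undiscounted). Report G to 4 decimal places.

t=0: π = [0.2500, 0.1250, 0.1250, 0.1250, 0.2500, 0.1250], E[r] = -1.3750, γ^t·E[r] = -1.375000, running G = -1.375000
t=1: π = [0.1250, 0.1719, 0.1406, 0.1563, 0.2031, 0.2031], E[r] = -1.2656, γ^t·E[r] = -1.139063, running G = -2.514063
t=2: π = [0.1250, 0.1719, 0.1426, 0.1621, 0.1855, 0.2129], E[r] = -1.2852, γ^t·E[r] = -1.040977, running G = -3.555039
t=3: π = [0.1250, 0.1697, 0.1428, 0.1631, 0.1841, 0.2153], E[r] = -1.2827, γ^t·E[r] = -0.935099, running G = -4.490138
t=4: π = [0.1250, 0.1692, 0.1429, 0.1632, 0.1840, 0.2157], E[r] = -1.2820, γ^t·E[r] = -0.841089, running G = -5.331227
t=5: π = [0.1250, 0.1692, 0.1429, 0.1633, 0.1840, 0.2157], E[r] = -1.2818, γ^t·E[r] = -0.756905, running G = -6.088132

G = -6.0881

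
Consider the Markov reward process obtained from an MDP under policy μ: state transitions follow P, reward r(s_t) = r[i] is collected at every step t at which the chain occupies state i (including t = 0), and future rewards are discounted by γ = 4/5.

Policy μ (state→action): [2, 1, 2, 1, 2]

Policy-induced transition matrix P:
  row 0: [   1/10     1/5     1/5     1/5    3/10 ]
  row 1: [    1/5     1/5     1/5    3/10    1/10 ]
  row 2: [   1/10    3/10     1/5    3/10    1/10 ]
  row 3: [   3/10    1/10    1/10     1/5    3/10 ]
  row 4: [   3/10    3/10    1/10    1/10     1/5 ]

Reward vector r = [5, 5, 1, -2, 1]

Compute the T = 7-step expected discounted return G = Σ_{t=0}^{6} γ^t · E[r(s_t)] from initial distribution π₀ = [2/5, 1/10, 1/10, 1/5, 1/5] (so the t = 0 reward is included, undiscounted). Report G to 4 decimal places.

G = 8.3966

t=0: π = [0.4000, 0.1000, 0.1000, 0.2000, 0.2000], E[r] = 2.4000, γ^t·E[r] = 2.400000, running G = 2.400000
t=1: π = [0.1900, 0.2100, 0.1600, 0.2000, 0.2400], E[r] = 2.0000, γ^t·E[r] = 1.600000, running G = 4.000000
t=2: π = [0.2090, 0.2200, 0.1560, 0.2130, 0.2020], E[r] = 2.0770, γ^t·E[r] = 1.329280, running G = 5.329280
t=3: π = [0.2050, 0.2145, 0.1585, 0.2174, 0.2046], E[r] = 2.0258, γ^t·E[r] = 1.037210, running G = 6.366490
t=4: π = [0.2059, 0.2146, 0.1578, 0.2168, 0.2049], E[r] = 2.0312, γ^t·E[r] = 0.831963, running G = 7.198453
t=5: π = [0.2058, 0.2146, 0.1578, 0.2167, 0.2050], E[r] = 2.0314, γ^t·E[r] = 0.665644, running G = 7.864096
t=6: π = [0.2058, 0.2146, 0.1578, 0.2167, 0.2050], E[r] = 2.0315, γ^t·E[r] = 0.532542, running G = 8.396638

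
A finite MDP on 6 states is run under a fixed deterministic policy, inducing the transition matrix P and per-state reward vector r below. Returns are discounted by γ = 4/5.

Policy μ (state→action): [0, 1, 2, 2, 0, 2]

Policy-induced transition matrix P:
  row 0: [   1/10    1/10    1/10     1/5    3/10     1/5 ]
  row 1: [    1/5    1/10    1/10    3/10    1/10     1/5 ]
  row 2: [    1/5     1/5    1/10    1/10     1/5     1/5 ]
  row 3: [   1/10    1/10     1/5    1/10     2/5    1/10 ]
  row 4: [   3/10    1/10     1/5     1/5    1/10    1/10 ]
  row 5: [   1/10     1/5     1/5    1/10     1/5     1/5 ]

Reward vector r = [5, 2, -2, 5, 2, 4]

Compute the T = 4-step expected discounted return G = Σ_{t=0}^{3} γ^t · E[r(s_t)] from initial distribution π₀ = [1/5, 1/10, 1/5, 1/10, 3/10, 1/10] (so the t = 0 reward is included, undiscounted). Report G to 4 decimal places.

t=0: π = [0.2000, 0.1000, 0.2000, 0.1000, 0.3000, 0.1000], E[r] = 2.3000, γ^t·E[r] = 2.300000, running G = 2.300000
t=1: π = [0.1900, 0.1300, 0.1500, 0.1700, 0.2000, 0.1600], E[r] = 2.8000, γ^t·E[r] = 2.240000, running G = 4.540000
t=2: π = [0.1680, 0.1310, 0.1530, 0.1650, 0.2200, 0.1630], E[r] = 2.7130, γ^t·E[r] = 1.736320, running G = 6.276320
t=3: π = [0.1724, 0.1316, 0.1548, 0.1650, 0.2147, 0.1615], E[r] = 2.7160, γ^t·E[r] = 1.390592, running G = 7.666912

G = 7.6669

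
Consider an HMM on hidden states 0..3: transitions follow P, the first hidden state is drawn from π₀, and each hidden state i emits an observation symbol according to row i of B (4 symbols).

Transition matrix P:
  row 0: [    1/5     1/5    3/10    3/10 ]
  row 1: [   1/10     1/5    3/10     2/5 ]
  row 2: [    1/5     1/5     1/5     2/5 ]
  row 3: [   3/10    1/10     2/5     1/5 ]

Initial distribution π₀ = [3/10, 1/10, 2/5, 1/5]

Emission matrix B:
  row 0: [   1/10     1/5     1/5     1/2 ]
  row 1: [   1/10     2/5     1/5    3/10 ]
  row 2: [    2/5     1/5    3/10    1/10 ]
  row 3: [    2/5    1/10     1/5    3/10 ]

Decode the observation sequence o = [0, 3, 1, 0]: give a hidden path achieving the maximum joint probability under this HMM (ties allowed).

path = [2, 3, 2, 3]

t=0: δ = [3.000e-02, 1.000e-02, 1.600e-01, 8.000e-02]  (obs o_0=0)
t=1: δ = [1.600e-02, 9.600e-03, 3.200e-03, 1.920e-02]  ψ = [2, 2, 2, 2]  (obs o_1=3)
t=2: δ = [1.152e-03, 1.280e-03, 1.536e-03, 4.800e-04]  ψ = [3, 0, 3, 0]  (obs o_2=1)
t=3: δ = [3.072e-05, 3.072e-05, 1.536e-04, 2.458e-04]  ψ = [2, 2, 1, 2]  (obs o_3=0)
backtrack: best end state = 3; path = [2, 3, 2, 3]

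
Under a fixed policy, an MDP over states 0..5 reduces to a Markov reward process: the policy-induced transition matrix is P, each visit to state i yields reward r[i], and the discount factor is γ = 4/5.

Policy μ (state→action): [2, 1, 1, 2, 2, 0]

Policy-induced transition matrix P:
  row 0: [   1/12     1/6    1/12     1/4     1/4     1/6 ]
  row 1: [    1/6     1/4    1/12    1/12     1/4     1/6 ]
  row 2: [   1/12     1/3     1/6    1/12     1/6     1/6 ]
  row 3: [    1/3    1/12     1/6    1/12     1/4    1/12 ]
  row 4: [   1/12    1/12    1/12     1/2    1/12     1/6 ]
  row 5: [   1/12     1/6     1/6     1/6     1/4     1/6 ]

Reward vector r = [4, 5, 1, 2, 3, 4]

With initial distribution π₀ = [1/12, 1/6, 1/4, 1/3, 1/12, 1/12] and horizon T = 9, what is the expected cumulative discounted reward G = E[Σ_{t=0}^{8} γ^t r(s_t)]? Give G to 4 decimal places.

t=0: π = [0.0833, 0.1667, 0.2500, 0.3333, 0.0833, 0.0833], E[r] = 2.6667, γ^t·E[r] = 2.666667, running G = 2.666667
t=1: π = [0.1806, 0.1875, 0.1389, 0.1389, 0.2153, 0.1389], E[r] = 3.2778, γ^t·E[r] = 2.622222, running G = 5.288889
t=2: π = [0.1337, 0.1759, 0.1181, 0.2147, 0.2025, 0.1551], E[r] = 3.1898, γ^t·E[r] = 2.041481, running G = 7.330370
t=3: π = [0.1517, 0.1662, 0.1240, 0.2029, 0.2064, 0.1488], E[r] = 3.1820, γ^t·E[r] = 1.629185, running G = 8.959556
t=4: π = [0.1479, 0.1671, 0.1230, 0.2070, 0.2053, 0.1498], E[r] = 3.1789, γ^t·E[r] = 1.302061, running G = 10.261616
t=5: π = [0.1490, 0.1667, 0.1233, 0.2060, 0.2055, 0.1494], E[r] = 3.1793, γ^t·E[r] = 1.041781, running G = 11.303398
t=6: π = [0.1487, 0.1668, 0.1232, 0.2063, 0.2055, 0.1495], E[r] = 3.1791, γ^t·E[r] = 0.833394, running G = 12.136792
t=7: π = [0.1488, 0.1668, 0.1232, 0.2062, 0.2055, 0.1495], E[r] = 3.1792, γ^t·E[r] = 0.666722, running G = 12.803515
t=8: π = [0.1488, 0.1668, 0.1232, 0.2062, 0.2055, 0.1495], E[r] = 3.1792, γ^t·E[r] = 0.533377, running G = 13.336891

G = 13.3369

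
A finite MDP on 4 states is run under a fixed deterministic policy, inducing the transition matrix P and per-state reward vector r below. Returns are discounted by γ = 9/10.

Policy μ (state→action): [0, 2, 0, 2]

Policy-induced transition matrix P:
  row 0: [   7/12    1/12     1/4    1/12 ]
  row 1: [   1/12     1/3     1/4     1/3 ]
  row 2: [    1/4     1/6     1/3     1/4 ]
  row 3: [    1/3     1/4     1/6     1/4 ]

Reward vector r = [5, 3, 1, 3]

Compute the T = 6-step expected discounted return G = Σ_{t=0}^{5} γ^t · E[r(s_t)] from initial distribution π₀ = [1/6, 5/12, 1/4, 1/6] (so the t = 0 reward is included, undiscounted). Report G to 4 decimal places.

G = 14.3538

t=0: π = [0.1667, 0.4167, 0.2500, 0.1667], E[r] = 2.8333, γ^t·E[r] = 2.833333, running G = 2.833333
t=1: π = [0.2500, 0.2361, 0.2569, 0.2569], E[r] = 2.9861, γ^t·E[r] = 2.687500, running G = 5.520833
t=2: π = [0.3154, 0.2066, 0.2500, 0.2280], E[r] = 3.1308, γ^t·E[r] = 2.535938, running G = 8.056771
t=3: π = [0.3397, 0.1938, 0.2518, 0.2147], E[r] = 3.1757, γ^t·E[r] = 2.315109, running G = 10.371880
t=4: π = [0.3488, 0.1885, 0.2531, 0.2095], E[r] = 3.1914, γ^t·E[r] = 2.093903, running G = 12.465783
t=5: π = [0.3523, 0.1865, 0.2536, 0.2076], E[r] = 3.1974, γ^t·E[r] = 1.888008, running G = 14.353791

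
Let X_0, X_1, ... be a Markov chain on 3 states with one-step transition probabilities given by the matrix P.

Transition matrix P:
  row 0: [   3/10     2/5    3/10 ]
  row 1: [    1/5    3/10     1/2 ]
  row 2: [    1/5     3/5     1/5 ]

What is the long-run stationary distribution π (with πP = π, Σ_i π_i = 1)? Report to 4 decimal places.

π = [0.2222, 0.4274, 0.3504]

Balance equations π_j = Σ_i π_i·P[i][j]:
  π_0 = 3/10·π_0 + 1/5·π_1 + 1/5·π_2
  π_1 = 2/5·π_0 + 3/10·π_1 + 3/5·π_2
  normalize: π_0 + π_1 + π_2 = 1
Solving the linear system gives exactly π = [2/9, 50/117, 41/117].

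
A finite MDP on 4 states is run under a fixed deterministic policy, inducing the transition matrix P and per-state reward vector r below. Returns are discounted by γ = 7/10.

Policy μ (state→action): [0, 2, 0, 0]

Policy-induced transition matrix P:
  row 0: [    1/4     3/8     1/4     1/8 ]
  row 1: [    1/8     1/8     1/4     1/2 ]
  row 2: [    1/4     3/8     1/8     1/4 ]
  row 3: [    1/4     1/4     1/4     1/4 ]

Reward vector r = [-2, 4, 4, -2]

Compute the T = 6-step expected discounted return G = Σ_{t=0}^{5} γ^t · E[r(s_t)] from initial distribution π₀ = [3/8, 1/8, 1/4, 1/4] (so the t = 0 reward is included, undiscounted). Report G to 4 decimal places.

t=0: π = [0.3750, 0.1250, 0.2500, 0.2500], E[r] = 0.2500, γ^t·E[r] = 0.250000, running G = 0.250000
t=1: π = [0.2344, 0.3125, 0.2188, 0.2344], E[r] = 1.1875, γ^t·E[r] = 0.831250, running G = 1.081250
t=2: π = [0.2109, 0.2676, 0.2227, 0.2988], E[r] = 0.9414, γ^t·E[r] = 0.461289, running G = 1.542539
t=3: π = [0.2166, 0.2708, 0.2222, 0.2905], E[r] = 0.9575, γ^t·E[r] = 0.328429, running G = 1.870968
t=4: π = [0.2162, 0.2710, 0.2222, 0.2906], E[r] = 0.9594, γ^t·E[r] = 0.230340, running G = 2.101308
t=5: π = [0.2161, 0.2709, 0.2222, 0.2907], E[r] = 0.9589, γ^t·E[r] = 0.161157, running G = 2.262466

G = 2.2625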